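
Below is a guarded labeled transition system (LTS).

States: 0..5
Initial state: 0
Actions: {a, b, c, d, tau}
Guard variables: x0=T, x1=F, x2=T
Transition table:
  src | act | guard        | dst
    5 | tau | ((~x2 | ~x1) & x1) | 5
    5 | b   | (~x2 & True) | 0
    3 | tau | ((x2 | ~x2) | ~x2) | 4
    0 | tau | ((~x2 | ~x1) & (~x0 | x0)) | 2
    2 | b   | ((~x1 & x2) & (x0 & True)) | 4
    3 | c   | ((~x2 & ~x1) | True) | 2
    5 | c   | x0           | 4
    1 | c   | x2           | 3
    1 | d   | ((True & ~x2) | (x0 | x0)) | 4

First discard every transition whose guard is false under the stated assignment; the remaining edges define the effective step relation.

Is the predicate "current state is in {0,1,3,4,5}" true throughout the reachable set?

Answer: INVARIANT VIOLATED at state 2

Trace:
Safe = {0,1,3,4,5}
Reachable = {0,2,4}
  0: ✓
  2: VIOLATES
  4: ✓
counterexample path to 2: tau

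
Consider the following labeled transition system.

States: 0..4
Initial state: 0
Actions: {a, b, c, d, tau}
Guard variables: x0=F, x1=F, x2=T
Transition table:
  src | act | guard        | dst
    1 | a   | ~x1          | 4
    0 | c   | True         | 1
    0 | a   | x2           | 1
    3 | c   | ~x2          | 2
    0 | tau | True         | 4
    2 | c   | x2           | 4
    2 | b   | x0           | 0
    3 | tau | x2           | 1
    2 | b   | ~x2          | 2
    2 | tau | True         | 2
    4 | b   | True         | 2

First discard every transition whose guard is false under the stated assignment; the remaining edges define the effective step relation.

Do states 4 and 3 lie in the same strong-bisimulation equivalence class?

Answer: NOT BISIMILAR

Analysis:
Refine partition for ~:
  round 0: {{0,1,2,3,4}}
  round 1: {{0},{1},{2},{3},{4}}
stable after 2 split(s): 5 block(s)
class of 4: {4}; class of 3: {3}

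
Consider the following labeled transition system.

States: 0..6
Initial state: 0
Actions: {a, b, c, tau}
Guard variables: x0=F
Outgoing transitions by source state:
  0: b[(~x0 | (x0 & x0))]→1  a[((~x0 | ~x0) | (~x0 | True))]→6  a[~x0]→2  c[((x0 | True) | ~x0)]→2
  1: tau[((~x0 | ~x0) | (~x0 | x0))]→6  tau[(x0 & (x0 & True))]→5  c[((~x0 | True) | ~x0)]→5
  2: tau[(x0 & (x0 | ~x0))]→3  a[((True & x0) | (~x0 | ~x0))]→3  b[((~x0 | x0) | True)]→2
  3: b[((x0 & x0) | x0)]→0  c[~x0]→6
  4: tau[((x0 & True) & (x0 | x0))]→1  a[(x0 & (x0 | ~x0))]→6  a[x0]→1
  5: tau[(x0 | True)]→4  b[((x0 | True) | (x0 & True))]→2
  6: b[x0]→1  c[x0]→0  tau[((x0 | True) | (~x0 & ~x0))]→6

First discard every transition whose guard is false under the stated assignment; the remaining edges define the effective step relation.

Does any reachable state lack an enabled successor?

Reach set: {0,1,2,3,4,5,6}
  0: a→2  a→6  b→1  c→2  [4 out]
  1: c→5  tau→6  [2 out]
  2: a→3  b→2  [2 out]
  3: c→6  [1 out]
  4: ∅  [no exit]
  5: b→2  tau→4  [2 out]
  6: tau→6  [1 out]
trace reaching 4: b·c·tau

Answer: DEADLOCK at state 4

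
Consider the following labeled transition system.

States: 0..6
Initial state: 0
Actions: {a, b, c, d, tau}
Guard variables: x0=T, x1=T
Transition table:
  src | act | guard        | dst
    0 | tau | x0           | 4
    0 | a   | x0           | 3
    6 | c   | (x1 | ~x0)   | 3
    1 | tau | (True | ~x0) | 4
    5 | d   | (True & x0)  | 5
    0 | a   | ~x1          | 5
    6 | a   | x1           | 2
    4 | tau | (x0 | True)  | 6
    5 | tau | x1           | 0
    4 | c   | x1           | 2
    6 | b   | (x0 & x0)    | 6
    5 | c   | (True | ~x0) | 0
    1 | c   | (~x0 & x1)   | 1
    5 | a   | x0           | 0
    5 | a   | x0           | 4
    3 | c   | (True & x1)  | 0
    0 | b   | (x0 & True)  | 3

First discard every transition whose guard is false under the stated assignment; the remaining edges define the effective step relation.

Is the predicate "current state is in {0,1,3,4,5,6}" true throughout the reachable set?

Answer: INVARIANT VIOLATED at state 2

Analysis:
Safe = {0,1,3,4,5,6}
Reach set: {0,2,3,4,6}
  0: safe
  2: outside
  3: safe
  4: safe
  6: safe
witness against invariant: tau·c → 2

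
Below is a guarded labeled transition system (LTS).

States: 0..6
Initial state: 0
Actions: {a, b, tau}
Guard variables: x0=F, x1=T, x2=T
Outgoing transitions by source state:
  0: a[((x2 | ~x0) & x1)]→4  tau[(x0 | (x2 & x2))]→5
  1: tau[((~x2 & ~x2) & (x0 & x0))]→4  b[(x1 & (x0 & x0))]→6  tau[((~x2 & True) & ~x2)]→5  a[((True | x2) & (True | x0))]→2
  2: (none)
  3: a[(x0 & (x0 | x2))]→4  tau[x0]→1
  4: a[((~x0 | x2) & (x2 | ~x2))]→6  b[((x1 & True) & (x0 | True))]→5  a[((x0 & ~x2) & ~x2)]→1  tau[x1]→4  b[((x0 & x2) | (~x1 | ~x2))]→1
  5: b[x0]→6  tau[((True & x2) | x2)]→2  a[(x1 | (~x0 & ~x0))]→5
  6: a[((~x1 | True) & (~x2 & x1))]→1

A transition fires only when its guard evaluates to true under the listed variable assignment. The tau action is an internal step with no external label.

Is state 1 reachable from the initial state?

After dropping false guards: 8 live edges.
Layer 0: {0}
Layer 1: {4,5}  cumulative {0,4,5}
Layer 2: {2,6}  cumulative {0,2,4,5,6}
Reachable = {0,2,4,5,6}

Answer: UNREACHABLE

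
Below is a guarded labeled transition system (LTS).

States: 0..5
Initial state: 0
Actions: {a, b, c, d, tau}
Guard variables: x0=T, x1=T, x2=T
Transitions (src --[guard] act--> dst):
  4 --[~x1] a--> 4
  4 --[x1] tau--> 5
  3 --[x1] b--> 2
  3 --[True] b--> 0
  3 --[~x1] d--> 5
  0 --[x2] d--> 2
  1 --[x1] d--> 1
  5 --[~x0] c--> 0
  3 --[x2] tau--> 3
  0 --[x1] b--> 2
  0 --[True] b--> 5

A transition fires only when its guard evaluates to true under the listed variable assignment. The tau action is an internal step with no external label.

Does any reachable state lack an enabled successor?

Reach set: {0,2,5}
  0: b→2  b→5  d→2  [3 out]
  2: ∅  [no exit]
  5: ∅  [no exit]
witness 2: d

Answer: DEADLOCK at state 2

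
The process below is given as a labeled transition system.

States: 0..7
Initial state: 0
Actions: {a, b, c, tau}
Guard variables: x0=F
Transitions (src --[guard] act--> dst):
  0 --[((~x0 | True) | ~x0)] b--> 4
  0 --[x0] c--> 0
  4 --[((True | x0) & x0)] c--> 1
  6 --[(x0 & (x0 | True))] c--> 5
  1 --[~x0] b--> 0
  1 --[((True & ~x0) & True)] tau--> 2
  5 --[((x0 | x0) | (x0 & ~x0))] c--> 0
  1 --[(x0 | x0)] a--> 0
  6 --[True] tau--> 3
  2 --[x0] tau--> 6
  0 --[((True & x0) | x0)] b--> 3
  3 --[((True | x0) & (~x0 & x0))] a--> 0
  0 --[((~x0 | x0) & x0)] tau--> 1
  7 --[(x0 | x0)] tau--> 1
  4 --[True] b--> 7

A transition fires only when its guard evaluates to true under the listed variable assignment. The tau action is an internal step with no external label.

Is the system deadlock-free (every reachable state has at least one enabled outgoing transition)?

R = {0,4,7}
  0: b→4  [1 exit(s)]
  4: b→7  [1 exit(s)]
  7: ∅  [STUCK]
Path to 7: b·b

Answer: DEADLOCK at state 7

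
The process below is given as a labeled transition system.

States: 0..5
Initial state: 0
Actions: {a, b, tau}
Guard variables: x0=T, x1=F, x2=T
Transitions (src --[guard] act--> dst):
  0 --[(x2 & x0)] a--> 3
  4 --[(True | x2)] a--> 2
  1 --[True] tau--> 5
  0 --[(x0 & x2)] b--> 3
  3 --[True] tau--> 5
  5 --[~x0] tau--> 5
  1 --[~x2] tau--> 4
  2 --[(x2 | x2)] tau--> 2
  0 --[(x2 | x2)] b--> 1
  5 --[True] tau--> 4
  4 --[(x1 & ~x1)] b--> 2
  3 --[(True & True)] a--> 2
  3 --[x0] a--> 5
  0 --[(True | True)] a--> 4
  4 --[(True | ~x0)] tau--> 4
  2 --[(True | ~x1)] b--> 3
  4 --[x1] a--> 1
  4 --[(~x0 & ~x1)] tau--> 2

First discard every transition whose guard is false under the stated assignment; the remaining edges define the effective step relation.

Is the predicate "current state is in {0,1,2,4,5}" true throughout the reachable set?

Allowed set {0,1,2,4,5}
Reachable = {0,1,2,3,4,5}
  0: ok
  1: ok
  2: ok
  3: ✗ unsafe
  4: ok
  5: ok
counterexample path to 3: a

Answer: INVARIANT VIOLATED at state 3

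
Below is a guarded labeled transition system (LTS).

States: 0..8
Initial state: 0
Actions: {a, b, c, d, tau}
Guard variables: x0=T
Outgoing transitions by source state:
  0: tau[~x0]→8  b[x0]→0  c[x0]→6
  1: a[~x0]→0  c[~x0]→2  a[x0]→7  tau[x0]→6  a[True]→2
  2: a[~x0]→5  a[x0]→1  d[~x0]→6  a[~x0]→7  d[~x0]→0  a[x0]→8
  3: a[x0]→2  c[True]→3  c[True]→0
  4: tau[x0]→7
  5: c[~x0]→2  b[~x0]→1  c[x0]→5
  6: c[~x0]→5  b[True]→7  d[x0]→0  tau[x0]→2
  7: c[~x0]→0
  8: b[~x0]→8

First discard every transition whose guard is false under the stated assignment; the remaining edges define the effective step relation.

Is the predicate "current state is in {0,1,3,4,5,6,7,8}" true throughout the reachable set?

Answer: INVARIANT VIOLATED at state 2

Working:
Safe = {0,1,3,4,5,6,7,8}
R = {0,1,2,6,7,8}
  0: safe
  1: safe
  2: outside
  6: safe
  7: safe
  8: safe
witness against invariant: c·tau → 2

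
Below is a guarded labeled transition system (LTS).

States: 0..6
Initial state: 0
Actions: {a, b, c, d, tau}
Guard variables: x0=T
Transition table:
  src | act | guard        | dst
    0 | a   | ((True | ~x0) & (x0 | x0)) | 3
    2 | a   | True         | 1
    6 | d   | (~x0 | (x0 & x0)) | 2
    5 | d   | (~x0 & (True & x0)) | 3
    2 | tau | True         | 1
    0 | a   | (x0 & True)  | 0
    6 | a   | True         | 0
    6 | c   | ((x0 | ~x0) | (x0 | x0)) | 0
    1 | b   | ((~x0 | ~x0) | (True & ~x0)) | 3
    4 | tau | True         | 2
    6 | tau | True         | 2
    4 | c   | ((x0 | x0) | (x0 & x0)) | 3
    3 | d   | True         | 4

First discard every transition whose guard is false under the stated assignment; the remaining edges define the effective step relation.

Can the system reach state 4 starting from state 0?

Answer: REACHABLE

Trace:
After dropping false guards: 11 live edges.
L0 = {0}
L1 = {3}  now seen {0,3}
L2 = {4}  now seen {0,3,4}
L3 = {2}  now seen {0,2,3,4}
L4 = {1}  now seen {0,1,2,3,4}
R = {0,1,2,3,4}
witness 4: a·d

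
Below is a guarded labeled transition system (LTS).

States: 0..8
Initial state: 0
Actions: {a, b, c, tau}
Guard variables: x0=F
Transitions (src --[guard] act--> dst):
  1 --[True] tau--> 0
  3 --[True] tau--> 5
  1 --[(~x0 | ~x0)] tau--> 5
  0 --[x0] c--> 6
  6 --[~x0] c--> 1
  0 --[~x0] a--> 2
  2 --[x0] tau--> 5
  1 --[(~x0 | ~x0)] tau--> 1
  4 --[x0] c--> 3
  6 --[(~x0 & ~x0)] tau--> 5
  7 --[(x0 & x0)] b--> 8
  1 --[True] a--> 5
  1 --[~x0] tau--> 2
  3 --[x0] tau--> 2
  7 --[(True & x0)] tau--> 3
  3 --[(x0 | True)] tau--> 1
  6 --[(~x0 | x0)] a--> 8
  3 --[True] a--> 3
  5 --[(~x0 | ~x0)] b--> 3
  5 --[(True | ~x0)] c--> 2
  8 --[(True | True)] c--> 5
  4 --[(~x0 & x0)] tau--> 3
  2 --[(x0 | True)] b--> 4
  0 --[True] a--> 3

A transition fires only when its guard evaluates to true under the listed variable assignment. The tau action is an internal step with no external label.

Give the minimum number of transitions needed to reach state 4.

Answer: 2

Trace:
BFS to 4:
  Layer 0: {0}
  Layer 1: {2,3}
  Layer 2: {1,4,5}
depth(4)=2, e.g. a·b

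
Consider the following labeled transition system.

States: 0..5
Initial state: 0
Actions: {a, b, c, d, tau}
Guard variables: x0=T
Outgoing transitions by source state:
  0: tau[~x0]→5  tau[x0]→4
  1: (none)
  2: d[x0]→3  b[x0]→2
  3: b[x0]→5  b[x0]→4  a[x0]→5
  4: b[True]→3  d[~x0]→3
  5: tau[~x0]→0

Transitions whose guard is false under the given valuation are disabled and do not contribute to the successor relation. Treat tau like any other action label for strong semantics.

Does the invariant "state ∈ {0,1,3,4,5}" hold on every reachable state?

Safe = {0,1,3,4,5}
Reach set: {0,3,4,5}
  0: ✓
  3: ✓
  4: ✓
  5: ✓

Answer: INVARIANT HOLDS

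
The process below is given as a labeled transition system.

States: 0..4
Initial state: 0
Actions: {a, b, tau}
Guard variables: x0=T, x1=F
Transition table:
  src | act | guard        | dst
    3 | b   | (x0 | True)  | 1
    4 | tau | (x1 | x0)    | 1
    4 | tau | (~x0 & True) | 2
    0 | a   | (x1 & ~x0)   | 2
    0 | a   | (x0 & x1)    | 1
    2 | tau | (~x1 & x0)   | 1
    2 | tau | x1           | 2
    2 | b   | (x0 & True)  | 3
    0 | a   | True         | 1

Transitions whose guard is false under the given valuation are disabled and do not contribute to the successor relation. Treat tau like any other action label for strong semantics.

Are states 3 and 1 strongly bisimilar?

Answer: NOT BISIMILAR

Trace:
Bisimulation quotient by refinement:
  P[0] = {{0,1,2,3,4}}
  P[1] = {{0},{1},{2},{3},{4}}
stable after 2 split(s): 5 block(s)
[3]={3}  [1]={1}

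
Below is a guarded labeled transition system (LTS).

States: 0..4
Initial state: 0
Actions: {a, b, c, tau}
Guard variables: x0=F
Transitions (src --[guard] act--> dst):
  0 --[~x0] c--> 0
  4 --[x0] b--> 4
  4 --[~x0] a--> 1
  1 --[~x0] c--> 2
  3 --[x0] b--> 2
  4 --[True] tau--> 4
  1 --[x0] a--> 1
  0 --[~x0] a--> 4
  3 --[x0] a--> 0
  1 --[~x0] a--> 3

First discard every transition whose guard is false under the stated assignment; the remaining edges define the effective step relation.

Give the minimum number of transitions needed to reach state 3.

Layered search for 3:
  Layer 0: {0}
  Layer 1: {4}
  Layer 2: {1}
  Layer 3: {2,3}
3 enters at depth 3; path a·a·a

Answer: 3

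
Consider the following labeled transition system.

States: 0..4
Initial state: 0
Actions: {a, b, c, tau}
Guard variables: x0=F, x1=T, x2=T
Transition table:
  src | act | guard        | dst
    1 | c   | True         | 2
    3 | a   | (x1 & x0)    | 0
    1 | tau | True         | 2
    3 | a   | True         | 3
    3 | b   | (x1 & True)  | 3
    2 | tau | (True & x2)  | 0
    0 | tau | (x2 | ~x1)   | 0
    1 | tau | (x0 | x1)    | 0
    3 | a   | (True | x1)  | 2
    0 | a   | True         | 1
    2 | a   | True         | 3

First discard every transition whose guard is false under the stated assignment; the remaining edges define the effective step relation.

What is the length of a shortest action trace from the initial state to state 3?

Answer: 3

Working:
Layered search for 3:
  depth 0: {0}
  depth 1: {1}
  depth 2: {2}
  depth 3: {3}
depth(3)=3, e.g. a·c·a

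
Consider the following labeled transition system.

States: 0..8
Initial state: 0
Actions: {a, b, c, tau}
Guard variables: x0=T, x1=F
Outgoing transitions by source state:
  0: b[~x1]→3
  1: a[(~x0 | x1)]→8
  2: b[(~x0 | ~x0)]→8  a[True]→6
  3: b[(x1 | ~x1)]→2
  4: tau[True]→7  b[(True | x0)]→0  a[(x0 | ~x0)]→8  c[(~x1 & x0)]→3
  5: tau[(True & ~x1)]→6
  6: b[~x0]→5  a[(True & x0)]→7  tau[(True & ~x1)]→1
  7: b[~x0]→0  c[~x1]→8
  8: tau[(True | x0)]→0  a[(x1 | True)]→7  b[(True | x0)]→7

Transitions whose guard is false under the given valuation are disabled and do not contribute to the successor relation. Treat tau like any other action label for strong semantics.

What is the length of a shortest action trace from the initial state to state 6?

Answer: 3

Analysis:
Breadth-first toward 6:
  Layer 0: {0}
  Layer 1: {3}
  Layer 2: {2}
  Layer 3: {6}
depth(6)=3, e.g. b·b·a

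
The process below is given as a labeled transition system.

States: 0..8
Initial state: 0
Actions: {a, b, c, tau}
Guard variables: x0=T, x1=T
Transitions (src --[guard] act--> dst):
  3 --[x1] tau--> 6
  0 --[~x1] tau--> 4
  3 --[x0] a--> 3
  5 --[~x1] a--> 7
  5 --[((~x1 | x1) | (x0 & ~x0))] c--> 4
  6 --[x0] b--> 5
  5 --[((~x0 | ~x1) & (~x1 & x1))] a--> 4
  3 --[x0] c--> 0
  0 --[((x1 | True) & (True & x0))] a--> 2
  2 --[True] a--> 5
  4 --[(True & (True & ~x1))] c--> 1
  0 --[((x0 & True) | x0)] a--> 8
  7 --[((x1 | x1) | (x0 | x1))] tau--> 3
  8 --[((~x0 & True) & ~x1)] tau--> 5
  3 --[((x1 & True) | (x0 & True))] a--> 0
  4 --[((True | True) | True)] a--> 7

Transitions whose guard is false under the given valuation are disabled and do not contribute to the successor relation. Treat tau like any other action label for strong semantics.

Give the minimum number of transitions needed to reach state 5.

Answer: 2

Working:
Breadth-first toward 5:
  depth 0: {0}
  depth 1: {2,8}
  depth 2: {5}
first hit 5 at d=2 via a·a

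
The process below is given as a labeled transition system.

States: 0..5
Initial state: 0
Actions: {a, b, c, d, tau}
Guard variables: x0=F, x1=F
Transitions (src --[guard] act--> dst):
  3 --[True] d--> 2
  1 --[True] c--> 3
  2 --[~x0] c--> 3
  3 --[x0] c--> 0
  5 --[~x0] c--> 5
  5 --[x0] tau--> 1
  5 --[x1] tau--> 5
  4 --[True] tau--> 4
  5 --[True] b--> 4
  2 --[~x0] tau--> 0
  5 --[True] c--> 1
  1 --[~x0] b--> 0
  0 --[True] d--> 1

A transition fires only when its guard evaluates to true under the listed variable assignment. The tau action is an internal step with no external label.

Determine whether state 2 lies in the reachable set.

10 transition(s) survive guard evaluation.
Layer 0: {0}
Layer 1: {1}  cumulative {0,1}
Layer 2: {3}  cumulative {0,1,3}
Layer 3: {2}  cumulative {0,1,2,3}
Reach set: {0,1,2,3}
Path to 2: d·c·d

Answer: REACHABLE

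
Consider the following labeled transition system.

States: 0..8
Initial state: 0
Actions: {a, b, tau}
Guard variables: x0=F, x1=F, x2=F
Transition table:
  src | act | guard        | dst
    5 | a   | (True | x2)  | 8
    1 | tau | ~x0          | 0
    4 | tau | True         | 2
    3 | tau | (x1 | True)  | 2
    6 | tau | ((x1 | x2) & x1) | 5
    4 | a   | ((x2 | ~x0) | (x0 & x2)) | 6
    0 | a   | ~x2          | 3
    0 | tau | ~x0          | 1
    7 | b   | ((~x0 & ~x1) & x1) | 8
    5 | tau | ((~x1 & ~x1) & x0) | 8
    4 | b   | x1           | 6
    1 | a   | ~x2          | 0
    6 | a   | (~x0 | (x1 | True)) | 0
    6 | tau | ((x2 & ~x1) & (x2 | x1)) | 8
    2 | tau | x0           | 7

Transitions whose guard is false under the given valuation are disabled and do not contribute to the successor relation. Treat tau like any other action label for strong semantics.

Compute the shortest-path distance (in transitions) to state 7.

Answer: UNREACHABLE

Trace:
Layered search for 7:
  Layer 0: {0}
  Layer 1: {1,3}
  Layer 2: {2}
7 never appears.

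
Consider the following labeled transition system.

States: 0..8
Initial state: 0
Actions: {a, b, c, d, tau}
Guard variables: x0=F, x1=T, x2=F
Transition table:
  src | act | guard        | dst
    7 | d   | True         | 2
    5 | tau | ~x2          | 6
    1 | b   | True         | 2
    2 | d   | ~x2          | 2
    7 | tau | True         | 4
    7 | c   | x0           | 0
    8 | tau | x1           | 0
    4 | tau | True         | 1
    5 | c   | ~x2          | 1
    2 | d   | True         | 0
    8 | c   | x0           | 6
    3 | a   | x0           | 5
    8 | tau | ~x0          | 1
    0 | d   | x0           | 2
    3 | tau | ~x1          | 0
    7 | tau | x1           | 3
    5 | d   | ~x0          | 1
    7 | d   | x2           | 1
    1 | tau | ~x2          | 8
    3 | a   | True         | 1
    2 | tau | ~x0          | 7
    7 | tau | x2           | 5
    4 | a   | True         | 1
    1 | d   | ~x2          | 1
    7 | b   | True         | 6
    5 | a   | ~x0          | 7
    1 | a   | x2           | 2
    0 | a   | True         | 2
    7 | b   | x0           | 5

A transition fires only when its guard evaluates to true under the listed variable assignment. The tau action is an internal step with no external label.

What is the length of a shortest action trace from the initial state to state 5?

Answer: UNREACHABLE

Trace:
Breadth-first toward 5:
  L0 = {0}
  L1 = {2}
  L2 = {7}
  L3 = {3,4,6}
  L4 = {1}
  L5 = {8}
5 never appears.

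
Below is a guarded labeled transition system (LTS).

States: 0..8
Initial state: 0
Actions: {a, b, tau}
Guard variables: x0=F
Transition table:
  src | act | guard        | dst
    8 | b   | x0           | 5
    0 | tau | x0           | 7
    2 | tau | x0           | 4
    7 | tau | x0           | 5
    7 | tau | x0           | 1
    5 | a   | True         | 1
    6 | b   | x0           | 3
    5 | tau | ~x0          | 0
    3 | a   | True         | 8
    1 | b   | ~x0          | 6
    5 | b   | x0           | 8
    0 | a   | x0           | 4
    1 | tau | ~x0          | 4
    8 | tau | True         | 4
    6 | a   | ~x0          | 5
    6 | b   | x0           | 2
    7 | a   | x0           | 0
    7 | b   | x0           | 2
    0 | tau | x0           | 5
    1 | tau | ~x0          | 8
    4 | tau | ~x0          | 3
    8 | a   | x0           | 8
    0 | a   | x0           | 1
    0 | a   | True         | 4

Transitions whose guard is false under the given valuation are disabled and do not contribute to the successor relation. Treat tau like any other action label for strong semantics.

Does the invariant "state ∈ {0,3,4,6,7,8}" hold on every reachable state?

Inv-set: {0,3,4,6,7,8}
R = {0,3,4,8}
  0: safe
  3: safe
  4: safe
  8: safe

Answer: INVARIANT HOLDS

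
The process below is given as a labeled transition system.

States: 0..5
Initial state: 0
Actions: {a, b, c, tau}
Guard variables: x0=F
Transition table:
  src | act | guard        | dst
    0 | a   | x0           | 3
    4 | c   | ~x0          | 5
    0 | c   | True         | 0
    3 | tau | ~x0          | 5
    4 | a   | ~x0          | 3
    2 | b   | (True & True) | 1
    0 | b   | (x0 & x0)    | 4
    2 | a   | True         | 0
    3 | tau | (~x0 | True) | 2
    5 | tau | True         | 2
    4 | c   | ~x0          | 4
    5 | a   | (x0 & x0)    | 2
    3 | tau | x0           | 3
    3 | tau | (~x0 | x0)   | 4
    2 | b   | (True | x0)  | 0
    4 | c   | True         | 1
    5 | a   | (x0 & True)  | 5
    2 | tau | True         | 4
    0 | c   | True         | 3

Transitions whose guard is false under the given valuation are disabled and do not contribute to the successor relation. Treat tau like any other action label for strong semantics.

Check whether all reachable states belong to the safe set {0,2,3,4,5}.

Allowed set {0,2,3,4,5}
R = {0,1,2,3,4,5}
  0: safe
  1: VIOLATES
  2: safe
  3: safe
  4: safe
  5: safe
witness against invariant: c·tau·b → 1

Answer: INVARIANT VIOLATED at state 1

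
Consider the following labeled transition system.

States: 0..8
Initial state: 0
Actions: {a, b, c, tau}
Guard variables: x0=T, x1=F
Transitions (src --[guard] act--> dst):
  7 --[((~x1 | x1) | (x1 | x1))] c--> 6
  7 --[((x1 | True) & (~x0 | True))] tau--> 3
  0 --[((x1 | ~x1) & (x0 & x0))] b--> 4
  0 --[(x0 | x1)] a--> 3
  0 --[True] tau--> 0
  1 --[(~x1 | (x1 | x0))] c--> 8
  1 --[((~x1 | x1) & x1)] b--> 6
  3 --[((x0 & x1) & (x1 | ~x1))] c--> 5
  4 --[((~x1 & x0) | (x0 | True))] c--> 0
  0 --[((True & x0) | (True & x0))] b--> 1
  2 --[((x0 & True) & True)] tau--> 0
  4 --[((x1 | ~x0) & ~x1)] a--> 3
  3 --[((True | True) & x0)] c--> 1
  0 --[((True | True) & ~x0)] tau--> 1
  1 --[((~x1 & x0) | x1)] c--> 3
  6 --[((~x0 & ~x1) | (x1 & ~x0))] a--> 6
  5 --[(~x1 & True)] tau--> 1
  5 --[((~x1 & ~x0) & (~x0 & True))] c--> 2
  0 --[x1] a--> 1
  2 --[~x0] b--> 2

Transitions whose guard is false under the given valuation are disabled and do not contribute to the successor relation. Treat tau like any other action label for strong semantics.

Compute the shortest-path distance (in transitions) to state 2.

Layered search for 2:
  L0 = {0}
  L1 = {1,3,4}
  L2 = {8}
2 never appears.

Answer: UNREACHABLE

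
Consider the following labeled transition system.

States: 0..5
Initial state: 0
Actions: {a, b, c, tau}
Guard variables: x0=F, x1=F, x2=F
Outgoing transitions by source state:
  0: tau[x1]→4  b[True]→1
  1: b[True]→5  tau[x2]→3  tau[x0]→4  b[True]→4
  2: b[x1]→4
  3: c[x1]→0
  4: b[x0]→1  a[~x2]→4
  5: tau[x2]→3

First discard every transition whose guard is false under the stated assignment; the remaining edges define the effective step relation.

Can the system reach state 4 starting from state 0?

Guard filter leaves 4 enabled edge(s).
L0 = {0}
L1 = {1}  now seen {0,1}
L2 = {4,5}  now seen {0,1,4,5}
R = {0,1,4,5}
trace reaching 4: b·b

Answer: REACHABLE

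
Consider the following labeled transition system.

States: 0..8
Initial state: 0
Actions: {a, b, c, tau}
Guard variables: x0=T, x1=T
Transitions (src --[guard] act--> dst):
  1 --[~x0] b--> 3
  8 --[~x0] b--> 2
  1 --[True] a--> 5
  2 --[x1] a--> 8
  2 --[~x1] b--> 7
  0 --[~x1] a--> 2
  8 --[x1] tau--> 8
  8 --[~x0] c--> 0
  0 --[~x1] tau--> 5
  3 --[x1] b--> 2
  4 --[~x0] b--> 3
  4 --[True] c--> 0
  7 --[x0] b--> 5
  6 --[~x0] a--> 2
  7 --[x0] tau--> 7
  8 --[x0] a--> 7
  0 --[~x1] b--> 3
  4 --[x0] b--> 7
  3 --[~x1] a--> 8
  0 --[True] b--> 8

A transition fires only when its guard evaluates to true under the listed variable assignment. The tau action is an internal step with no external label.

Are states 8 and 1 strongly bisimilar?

Answer: NOT BISIMILAR

Trace:
Compute ~ classes (split until stable):
  π0 = {{0,1,2,3,4,5,6,7,8}}
  π1 = {{0,3},{1,2},{4},{5,6},{7},{8}}
  π2 = {{0},{1},{2},{3},{4},{5,6},{7},{8}}
8 equivalence class(es) (converged in 3)
[8]={8}  [1]={1}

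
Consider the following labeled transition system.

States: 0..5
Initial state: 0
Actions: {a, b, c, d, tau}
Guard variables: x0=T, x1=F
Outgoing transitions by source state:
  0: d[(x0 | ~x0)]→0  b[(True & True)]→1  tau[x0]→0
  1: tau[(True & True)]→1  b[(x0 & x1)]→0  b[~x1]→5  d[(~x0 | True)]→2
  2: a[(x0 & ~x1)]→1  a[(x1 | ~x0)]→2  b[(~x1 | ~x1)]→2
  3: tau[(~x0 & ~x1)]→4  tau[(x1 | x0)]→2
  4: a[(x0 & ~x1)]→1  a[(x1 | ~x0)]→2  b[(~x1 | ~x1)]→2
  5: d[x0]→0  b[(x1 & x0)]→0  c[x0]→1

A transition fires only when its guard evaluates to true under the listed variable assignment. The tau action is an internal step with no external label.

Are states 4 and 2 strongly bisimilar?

Compute ~ classes (split until stable):
  π0 = {{0,1,2,3,4,5}}
  π1 = {{0,1},{2,4},{3},{5}}
  π2 = {{0},{1},{2,4},{3},{5}}
5 equivalence class(es) (converged in 3)
class of 4: {2,4}; class of 2: {2,4}

Answer: BISIMILAR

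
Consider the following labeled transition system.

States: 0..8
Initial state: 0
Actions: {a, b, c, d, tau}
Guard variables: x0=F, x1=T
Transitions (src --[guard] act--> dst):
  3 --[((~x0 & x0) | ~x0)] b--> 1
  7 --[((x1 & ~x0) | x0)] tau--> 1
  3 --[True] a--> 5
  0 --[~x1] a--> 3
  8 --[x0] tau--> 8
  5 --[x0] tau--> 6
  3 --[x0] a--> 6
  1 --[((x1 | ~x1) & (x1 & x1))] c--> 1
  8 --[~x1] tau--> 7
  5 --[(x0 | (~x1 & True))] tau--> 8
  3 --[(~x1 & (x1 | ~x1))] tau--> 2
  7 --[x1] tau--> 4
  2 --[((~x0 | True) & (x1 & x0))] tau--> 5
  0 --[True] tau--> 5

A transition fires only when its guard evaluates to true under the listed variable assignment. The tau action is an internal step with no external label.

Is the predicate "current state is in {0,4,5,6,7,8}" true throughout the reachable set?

Answer: INVARIANT HOLDS

Trace:
Safe = {0,4,5,6,7,8}
Reachable = {0,5}
  0: ok
  5: ok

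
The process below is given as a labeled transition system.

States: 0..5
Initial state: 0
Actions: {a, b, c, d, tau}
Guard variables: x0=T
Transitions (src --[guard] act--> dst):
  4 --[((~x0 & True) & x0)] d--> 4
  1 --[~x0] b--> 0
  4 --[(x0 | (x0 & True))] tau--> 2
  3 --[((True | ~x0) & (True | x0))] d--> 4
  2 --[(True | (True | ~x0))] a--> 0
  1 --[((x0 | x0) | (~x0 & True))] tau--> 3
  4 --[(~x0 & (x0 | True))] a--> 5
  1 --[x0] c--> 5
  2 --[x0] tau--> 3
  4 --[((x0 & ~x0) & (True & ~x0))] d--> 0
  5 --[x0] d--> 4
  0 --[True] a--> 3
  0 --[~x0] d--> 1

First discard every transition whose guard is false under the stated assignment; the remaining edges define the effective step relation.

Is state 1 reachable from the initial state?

Guard filter leaves 8 enabled edge(s).
Layer 0: {0}
Layer 1: {3}  cumulative {0,3}
Layer 2: {4}  cumulative {0,3,4}
Layer 3: {2}  cumulative {0,2,3,4}
Reachable = {0,2,3,4}

Answer: UNREACHABLE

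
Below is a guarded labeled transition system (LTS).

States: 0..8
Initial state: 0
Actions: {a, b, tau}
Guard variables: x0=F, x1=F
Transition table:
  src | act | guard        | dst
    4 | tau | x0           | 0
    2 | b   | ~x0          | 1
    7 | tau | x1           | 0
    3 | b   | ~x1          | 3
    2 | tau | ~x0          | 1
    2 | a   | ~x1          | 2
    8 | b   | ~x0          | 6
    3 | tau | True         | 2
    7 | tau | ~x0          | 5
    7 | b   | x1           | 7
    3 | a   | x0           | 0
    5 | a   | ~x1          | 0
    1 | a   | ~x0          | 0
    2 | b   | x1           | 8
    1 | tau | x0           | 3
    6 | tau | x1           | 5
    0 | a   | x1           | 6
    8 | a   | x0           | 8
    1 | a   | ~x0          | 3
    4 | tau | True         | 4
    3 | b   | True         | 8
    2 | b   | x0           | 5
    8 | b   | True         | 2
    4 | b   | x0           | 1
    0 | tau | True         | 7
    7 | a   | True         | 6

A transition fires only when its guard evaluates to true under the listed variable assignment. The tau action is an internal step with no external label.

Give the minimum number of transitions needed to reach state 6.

Breadth-first toward 6:
  L0 = {0}
  L1 = {7}
  L2 = {5,6}
6 enters at depth 2; path tau·a

Answer: 2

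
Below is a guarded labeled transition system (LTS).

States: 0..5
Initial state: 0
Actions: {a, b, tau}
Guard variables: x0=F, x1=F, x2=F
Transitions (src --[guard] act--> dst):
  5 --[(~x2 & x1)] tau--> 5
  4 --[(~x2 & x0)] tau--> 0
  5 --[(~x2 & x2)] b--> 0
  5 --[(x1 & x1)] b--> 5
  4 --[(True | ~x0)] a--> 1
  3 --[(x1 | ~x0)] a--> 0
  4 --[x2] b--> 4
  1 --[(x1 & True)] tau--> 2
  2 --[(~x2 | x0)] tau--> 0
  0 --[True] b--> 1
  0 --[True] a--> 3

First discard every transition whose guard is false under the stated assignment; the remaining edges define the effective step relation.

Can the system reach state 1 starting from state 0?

After dropping false guards: 5 live edges.
Layer 0: {0}
Layer 1: {1,3}  cumulative {0,1,3}
R = {0,1,3}
witness 1: b

Answer: REACHABLE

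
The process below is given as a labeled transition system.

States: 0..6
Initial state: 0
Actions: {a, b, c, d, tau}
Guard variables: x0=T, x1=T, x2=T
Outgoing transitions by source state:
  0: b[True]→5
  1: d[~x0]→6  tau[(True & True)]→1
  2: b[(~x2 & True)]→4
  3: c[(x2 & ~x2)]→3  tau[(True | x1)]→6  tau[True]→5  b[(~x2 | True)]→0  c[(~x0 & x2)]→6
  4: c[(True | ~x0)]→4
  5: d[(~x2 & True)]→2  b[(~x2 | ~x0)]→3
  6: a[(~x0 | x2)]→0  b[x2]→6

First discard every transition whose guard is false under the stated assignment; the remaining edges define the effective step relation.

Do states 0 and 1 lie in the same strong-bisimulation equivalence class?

Bisimulation quotient by refinement:
  round 0: {{0,1,2,3,4,5,6}}
  round 1: {{0},{1},{2,5},{3},{4},{6}}
stable after 2 split(s): 6 block(s)
0∈{0}, 1∈{1}

Answer: NOT BISIMILAR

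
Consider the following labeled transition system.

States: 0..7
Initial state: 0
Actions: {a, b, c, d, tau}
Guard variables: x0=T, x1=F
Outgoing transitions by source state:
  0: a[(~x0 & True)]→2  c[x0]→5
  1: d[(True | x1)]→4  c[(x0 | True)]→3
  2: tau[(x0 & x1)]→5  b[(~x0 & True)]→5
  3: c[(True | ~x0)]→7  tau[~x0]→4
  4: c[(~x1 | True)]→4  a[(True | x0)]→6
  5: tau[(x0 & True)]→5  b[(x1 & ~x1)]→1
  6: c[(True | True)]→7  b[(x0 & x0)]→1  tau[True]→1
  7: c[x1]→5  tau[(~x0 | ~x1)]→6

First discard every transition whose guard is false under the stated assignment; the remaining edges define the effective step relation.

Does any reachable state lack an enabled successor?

Answer: DEADLOCK-FREE

Working:
R = {0,5}
  0: c→5  [1 exit(s)]
  5: tau→5  [1 exit(s)]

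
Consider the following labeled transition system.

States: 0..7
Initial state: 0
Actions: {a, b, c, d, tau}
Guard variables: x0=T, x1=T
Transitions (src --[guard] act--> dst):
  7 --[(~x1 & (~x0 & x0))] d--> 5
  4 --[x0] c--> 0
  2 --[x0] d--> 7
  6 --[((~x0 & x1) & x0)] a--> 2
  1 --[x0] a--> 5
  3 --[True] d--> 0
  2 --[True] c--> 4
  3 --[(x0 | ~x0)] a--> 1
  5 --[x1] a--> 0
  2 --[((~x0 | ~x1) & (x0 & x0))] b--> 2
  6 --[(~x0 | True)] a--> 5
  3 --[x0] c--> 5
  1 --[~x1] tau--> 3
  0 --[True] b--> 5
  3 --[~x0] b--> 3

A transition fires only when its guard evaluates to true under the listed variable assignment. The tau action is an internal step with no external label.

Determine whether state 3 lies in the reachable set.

Answer: UNREACHABLE

Analysis:
10 transition(s) survive guard evaluation.
L0 = {0}
L1 = {5}  total {0,5}
R = {0,5}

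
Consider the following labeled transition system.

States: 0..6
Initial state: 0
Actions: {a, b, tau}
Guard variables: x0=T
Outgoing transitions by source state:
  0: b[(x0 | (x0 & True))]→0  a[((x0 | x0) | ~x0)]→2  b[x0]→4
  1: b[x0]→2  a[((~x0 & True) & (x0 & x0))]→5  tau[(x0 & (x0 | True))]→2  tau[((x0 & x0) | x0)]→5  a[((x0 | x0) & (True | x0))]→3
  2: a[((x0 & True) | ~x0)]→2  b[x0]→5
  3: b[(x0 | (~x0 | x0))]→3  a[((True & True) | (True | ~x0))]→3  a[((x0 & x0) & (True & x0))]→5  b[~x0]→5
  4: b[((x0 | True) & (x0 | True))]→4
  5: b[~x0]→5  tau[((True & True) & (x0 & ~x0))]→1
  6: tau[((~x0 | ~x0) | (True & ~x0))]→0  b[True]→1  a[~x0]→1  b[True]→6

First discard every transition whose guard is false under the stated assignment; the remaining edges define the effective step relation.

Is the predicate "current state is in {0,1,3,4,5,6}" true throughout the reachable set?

Answer: INVARIANT VIOLATED at state 2

Analysis:
Inv-set: {0,1,3,4,5,6}
Reachable = {0,2,4,5}
  0: safe
  2: VIOLATES
  4: safe
  5: safe
reach 2 via a — violates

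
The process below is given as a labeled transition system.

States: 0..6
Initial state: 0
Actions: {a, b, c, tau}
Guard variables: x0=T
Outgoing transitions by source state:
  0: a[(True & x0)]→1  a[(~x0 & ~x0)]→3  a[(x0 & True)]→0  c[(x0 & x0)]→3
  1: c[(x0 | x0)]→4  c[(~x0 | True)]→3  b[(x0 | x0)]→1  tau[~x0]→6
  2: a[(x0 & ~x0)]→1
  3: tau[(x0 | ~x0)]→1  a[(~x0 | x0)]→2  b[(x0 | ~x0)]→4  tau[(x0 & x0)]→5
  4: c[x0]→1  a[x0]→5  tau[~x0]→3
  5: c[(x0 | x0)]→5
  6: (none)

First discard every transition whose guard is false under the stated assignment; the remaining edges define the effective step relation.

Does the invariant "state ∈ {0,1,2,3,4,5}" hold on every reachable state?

Answer: INVARIANT HOLDS

Trace:
Safe = {0,1,2,3,4,5}
R = {0,1,2,3,4,5}
  0: safe
  1: safe
  2: safe
  3: safe
  4: safe
  5: safe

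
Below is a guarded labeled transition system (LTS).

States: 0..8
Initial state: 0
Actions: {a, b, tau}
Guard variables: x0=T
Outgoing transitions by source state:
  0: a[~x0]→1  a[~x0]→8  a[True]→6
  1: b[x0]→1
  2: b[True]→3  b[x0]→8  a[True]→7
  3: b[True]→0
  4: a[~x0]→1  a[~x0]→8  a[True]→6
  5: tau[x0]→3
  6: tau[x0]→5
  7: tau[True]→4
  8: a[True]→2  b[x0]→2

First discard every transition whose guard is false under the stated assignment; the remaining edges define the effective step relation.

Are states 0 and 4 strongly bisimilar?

Compute ~ classes (split until stable):
  round 0: {{0,1,2,3,4,5,6,7,8}}
  round 1: {{0,4},{1,3},{2,8},{5,6,7}}
  round 2: {{0,4},{1},{2},{3},{5},{6},{7},{8}}
8 equivalence class(es) (converged in 3)
[0]={0,4}  [4]={0,4}

Answer: BISIMILAR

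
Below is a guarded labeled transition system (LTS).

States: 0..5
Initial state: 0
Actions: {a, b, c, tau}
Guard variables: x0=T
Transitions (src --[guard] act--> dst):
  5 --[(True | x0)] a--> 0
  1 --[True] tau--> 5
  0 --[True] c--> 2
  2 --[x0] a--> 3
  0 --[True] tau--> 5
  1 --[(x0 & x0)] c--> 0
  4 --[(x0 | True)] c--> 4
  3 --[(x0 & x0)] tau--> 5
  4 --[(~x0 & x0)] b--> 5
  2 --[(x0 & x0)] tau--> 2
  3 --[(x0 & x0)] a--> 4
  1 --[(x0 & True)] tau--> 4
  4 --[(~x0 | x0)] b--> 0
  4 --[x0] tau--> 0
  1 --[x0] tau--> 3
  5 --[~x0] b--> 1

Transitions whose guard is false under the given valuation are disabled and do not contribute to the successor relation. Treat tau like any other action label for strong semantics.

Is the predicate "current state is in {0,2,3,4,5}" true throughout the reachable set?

Safe = {0,2,3,4,5}
Reach set: {0,2,3,4,5}
  0: safe
  2: safe
  3: safe
  4: safe
  5: safe

Answer: INVARIANT HOLDS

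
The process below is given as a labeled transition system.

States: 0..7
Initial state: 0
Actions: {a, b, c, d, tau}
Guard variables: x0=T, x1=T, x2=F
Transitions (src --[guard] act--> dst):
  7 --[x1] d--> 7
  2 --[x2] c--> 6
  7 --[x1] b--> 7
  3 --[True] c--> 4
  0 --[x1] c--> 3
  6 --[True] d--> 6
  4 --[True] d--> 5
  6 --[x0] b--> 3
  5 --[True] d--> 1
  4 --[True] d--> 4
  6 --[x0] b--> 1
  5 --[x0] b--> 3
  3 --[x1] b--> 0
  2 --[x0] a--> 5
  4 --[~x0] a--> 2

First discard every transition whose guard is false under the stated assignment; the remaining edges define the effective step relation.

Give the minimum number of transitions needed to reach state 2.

BFS to 2:
  L0 = {0}
  L1 = {3}
  L2 = {4}
  L3 = {5}
  L4 = {1}
2 never appears.

Answer: UNREACHABLE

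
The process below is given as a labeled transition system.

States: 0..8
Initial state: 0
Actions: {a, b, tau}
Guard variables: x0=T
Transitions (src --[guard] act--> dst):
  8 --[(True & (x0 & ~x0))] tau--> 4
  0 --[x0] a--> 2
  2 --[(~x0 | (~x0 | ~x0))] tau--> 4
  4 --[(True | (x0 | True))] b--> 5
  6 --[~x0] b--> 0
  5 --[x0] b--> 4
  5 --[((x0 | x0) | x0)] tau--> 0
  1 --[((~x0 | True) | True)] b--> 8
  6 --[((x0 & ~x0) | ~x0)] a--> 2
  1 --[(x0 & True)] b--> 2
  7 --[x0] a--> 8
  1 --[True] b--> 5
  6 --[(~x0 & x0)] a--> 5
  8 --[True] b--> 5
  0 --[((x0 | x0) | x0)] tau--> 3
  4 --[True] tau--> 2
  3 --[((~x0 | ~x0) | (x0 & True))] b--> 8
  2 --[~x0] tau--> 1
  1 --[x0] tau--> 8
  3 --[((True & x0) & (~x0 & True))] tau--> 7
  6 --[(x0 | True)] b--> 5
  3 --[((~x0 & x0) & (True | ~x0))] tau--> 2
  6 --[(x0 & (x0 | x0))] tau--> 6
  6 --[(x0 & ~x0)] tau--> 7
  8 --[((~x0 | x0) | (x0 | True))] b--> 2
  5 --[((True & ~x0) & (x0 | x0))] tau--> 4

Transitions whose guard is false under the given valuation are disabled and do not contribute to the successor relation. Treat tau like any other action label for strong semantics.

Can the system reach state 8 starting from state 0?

Answer: REACHABLE

Analysis:
Guard filter leaves 16 enabled edge(s).
L0 = {0}
L1 = {2,3}  total {0,2,3}
L2 = {8}  total {0,2,3,8}
L3 = {5}  total {0,2,3,5,8}
L4 = {4}  total {0,2,3,4,5,8}
Reachable = {0,2,3,4,5,8}
trace reaching 8: tau·b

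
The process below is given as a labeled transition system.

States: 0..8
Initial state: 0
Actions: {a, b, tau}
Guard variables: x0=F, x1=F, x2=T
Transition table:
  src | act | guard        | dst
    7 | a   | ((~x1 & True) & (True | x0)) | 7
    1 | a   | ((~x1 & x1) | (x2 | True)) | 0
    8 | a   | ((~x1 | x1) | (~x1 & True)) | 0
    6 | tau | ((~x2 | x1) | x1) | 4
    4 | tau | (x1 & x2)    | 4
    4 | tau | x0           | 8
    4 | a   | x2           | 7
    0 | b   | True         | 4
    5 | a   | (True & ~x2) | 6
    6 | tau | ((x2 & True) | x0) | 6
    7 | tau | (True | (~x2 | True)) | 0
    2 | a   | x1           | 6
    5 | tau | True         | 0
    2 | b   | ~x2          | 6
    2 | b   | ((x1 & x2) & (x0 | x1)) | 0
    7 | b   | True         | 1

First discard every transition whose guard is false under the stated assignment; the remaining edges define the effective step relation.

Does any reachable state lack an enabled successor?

Answer: DEADLOCK-FREE

Working:
Reach set: {0,1,4,7}
  0: b→4  [1 exit(s)]
  1: a→0  [1 exit(s)]
  4: a→7  [1 exit(s)]
  7: a→7  b→1  tau→0  [3 exit(s)]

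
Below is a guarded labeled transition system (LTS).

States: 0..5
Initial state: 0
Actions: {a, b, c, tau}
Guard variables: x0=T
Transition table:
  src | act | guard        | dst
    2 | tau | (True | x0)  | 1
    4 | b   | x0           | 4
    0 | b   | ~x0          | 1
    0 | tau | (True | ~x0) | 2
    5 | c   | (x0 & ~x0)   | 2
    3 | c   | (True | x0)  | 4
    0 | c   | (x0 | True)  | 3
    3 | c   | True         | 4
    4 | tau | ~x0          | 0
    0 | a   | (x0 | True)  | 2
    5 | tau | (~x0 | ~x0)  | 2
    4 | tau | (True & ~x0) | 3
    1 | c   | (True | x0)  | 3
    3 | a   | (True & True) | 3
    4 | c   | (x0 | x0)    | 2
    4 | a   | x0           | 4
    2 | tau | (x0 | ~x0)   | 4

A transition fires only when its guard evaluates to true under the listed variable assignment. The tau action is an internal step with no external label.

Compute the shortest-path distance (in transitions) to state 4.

Breadth-first toward 4:
  depth 0: {0}
  depth 1: {2,3}
  depth 2: {1,4}
4 enters at depth 2; path a·tau

Answer: 2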